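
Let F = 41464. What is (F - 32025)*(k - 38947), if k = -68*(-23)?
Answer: -352858137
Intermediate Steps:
k = 1564
(F - 32025)*(k - 38947) = (41464 - 32025)*(1564 - 38947) = 9439*(-37383) = -352858137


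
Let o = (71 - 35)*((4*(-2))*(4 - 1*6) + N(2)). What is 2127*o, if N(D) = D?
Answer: 1378296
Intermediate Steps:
o = 648 (o = (71 - 35)*((4*(-2))*(4 - 1*6) + 2) = 36*(-8*(4 - 6) + 2) = 36*(-8*(-2) + 2) = 36*(16 + 2) = 36*18 = 648)
2127*o = 2127*648 = 1378296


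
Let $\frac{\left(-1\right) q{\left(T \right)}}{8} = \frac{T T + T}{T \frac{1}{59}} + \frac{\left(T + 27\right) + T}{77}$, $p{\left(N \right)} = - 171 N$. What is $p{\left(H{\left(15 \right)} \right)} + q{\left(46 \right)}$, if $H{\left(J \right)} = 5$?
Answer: $- \frac{253565}{11} \approx -23051.0$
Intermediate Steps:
$q{\left(T \right)} = - \frac{216}{77} - \frac{16 T}{77} - \frac{472 \left(T + T^{2}\right)}{T}$ ($q{\left(T \right)} = - 8 \left(\frac{T T + T}{T \frac{1}{59}} + \frac{\left(T + 27\right) + T}{77}\right) = - 8 \left(\frac{T^{2} + T}{T \frac{1}{59}} + \left(\left(27 + T\right) + T\right) \frac{1}{77}\right) = - 8 \left(\frac{T + T^{2}}{\frac{1}{59} T} + \left(27 + 2 T\right) \frac{1}{77}\right) = - 8 \left(\left(T + T^{2}\right) \frac{59}{T} + \left(\frac{27}{77} + \frac{2 T}{77}\right)\right) = - 8 \left(\frac{59 \left(T + T^{2}\right)}{T} + \left(\frac{27}{77} + \frac{2 T}{77}\right)\right) = - 8 \left(\frac{27}{77} + \frac{2 T}{77} + \frac{59 \left(T + T^{2}\right)}{T}\right) = - \frac{216}{77} - \frac{16 T}{77} - \frac{472 \left(T + T^{2}\right)}{T}$)
$p{\left(H{\left(15 \right)} \right)} + q{\left(46 \right)} = \left(-171\right) 5 - \frac{244160}{11} = -855 - \frac{244160}{11} = - \frac{253565}{11}$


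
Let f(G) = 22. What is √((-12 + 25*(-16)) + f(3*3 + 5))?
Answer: I*√390 ≈ 19.748*I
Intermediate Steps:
√((-12 + 25*(-16)) + f(3*3 + 5)) = √((-12 + 25*(-16)) + 22) = √((-12 - 400) + 22) = √(-412 + 22) = √(-390) = I*√390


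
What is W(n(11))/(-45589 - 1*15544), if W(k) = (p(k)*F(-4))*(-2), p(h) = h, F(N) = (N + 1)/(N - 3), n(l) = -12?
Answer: -72/427931 ≈ -0.00016825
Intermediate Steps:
F(N) = (1 + N)/(-3 + N)
W(k) = -6*k/7 (W(k) = (k*((1 - 4)/(-3 - 4)))*(-2) = (k*(-3/(-7)))*(-2) = (k*(-⅐*(-3)))*(-2) = (k*(3/7))*(-2) = (3*k/7)*(-2) = -6*k/7)
W(n(11))/(-45589 - 1*15544) = (-6/7*(-12))/(-45589 - 1*15544) = 72/(7*(-45589 - 15544)) = (72/7)/(-61133) = (72/7)*(-1/61133) = -72/427931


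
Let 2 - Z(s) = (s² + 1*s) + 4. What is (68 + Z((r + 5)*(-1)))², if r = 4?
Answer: 36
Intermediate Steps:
Z(s) = -2 - s - s² (Z(s) = 2 - ((s² + 1*s) + 4) = 2 - ((s² + s) + 4) = 2 - ((s + s²) + 4) = 2 - (4 + s + s²) = 2 + (-4 - s - s²) = -2 - s - s²)
(68 + Z((r + 5)*(-1)))² = (68 + (-2 - (4 + 5)*(-1) - ((4 + 5)*(-1))²))² = (68 + (-2 - 9*(-1) - (9*(-1))²))² = (68 + (-2 - 1*(-9) - 1*(-9)²))² = (68 + (-2 + 9 - 1*81))² = (68 + (-2 + 9 - 81))² = (68 - 74)² = (-6)² = 36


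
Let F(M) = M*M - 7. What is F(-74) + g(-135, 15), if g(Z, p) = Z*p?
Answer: 3444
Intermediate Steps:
F(M) = -7 + M**2 (F(M) = M**2 - 7 = -7 + M**2)
F(-74) + g(-135, 15) = (-7 + (-74)**2) - 135*15 = (-7 + 5476) - 2025 = 5469 - 2025 = 3444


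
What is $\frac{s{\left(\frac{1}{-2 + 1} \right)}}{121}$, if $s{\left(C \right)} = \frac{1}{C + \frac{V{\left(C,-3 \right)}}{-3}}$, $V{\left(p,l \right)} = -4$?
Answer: $\frac{3}{121} \approx 0.024793$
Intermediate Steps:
$s{\left(C \right)} = \frac{1}{\frac{4}{3} + C}$ ($s{\left(C \right)} = \frac{1}{C - \frac{4}{-3}} = \frac{1}{C - - \frac{4}{3}} = \frac{1}{C + \frac{4}{3}} = \frac{1}{\frac{4}{3} + C}$)
$\frac{s{\left(\frac{1}{-2 + 1} \right)}}{121} = \frac{3 \frac{1}{4 + \frac{3}{-2 + 1}}}{121} = \frac{3 \frac{1}{4 + \frac{3}{-1}}}{121} = \frac{3 \frac{1}{4 + 3 \left(-1\right)}}{121} = \frac{3 \frac{1}{4 - 3}}{121} = \frac{3 \cdot 1^{-1}}{121} = \frac{3 \cdot 1}{121} = \frac{1}{121} \cdot 3 = \frac{3}{121}$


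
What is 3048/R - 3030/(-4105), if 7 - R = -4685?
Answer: 445480/321011 ≈ 1.3877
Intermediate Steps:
R = 4692 (R = 7 - 1*(-4685) = 7 + 4685 = 4692)
3048/R - 3030/(-4105) = 3048/4692 - 3030/(-4105) = 3048*(1/4692) - 3030*(-1/4105) = 254/391 + 606/821 = 445480/321011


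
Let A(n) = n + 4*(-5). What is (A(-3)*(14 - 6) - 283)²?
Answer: 218089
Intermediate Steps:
A(n) = -20 + n (A(n) = n - 20 = -20 + n)
(A(-3)*(14 - 6) - 283)² = ((-20 - 3)*(14 - 6) - 283)² = (-23*8 - 283)² = (-184 - 283)² = (-467)² = 218089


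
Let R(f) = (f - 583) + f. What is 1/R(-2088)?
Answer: -1/4759 ≈ -0.00021013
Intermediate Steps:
R(f) = -583 + 2*f (R(f) = (-583 + f) + f = -583 + 2*f)
1/R(-2088) = 1/(-583 + 2*(-2088)) = 1/(-583 - 4176) = 1/(-4759) = -1/4759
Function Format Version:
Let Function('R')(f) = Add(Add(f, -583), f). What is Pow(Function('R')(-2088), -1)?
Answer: Rational(-1, 4759) ≈ -0.00021013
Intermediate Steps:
Function('R')(f) = Add(-583, Mul(2, f)) (Function('R')(f) = Add(Add(-583, f), f) = Add(-583, Mul(2, f)))
Pow(Function('R')(-2088), -1) = Pow(Add(-583, Mul(2, -2088)), -1) = Pow(Add(-583, -4176), -1) = Pow(-4759, -1) = Rational(-1, 4759)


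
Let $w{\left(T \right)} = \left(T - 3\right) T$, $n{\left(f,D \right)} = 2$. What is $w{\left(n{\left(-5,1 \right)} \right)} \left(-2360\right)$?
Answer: $4720$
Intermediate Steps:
$w{\left(T \right)} = T \left(-3 + T\right)$ ($w{\left(T \right)} = \left(-3 + T\right) T = T \left(-3 + T\right)$)
$w{\left(n{\left(-5,1 \right)} \right)} \left(-2360\right) = 2 \left(-3 + 2\right) \left(-2360\right) = 2 \left(-1\right) \left(-2360\right) = \left(-2\right) \left(-2360\right) = 4720$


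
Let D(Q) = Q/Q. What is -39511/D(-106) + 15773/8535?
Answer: -337210612/8535 ≈ -39509.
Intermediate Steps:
D(Q) = 1
-39511/D(-106) + 15773/8535 = -39511/1 + 15773/8535 = -39511*1 + 15773*(1/8535) = -39511 + 15773/8535 = -337210612/8535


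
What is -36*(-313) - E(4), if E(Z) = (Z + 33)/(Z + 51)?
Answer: 619703/55 ≈ 11267.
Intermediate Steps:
E(Z) = (33 + Z)/(51 + Z)
-36*(-313) - E(4) = -36*(-313) - (33 + 4)/(51 + 4) = 11268 - 37/55 = 619703/55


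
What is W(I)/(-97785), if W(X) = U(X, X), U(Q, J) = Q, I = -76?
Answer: 76/97785 ≈ 0.00077722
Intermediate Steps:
W(X) = X
W(I)/(-97785) = -76/(-97785) = -76*(-1/97785) = 76/97785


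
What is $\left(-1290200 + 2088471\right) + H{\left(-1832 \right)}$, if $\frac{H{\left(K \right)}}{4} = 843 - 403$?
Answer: $800031$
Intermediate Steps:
$H{\left(K \right)} = 1760$ ($H{\left(K \right)} = 4 \left(843 - 403\right) = 4 \cdot 440 = 1760$)
$\left(-1290200 + 2088471\right) + H{\left(-1832 \right)} = \left(-1290200 + 2088471\right) + 1760 = 798271 + 1760 = 800031$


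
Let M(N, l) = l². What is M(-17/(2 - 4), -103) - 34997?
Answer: -24388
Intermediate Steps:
M(-17/(2 - 4), -103) - 34997 = (-103)² - 34997 = 10609 - 34997 = -24388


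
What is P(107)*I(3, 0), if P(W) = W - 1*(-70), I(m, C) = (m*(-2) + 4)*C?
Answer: 0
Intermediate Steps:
I(m, C) = C*(4 - 2*m) (I(m, C) = (-2*m + 4)*C = (4 - 2*m)*C = C*(4 - 2*m))
P(W) = 70 + W (P(W) = W + 70 = 70 + W)
P(107)*I(3, 0) = (70 + 107)*(2*0*(2 - 1*3)) = 177*(2*0*(2 - 3)) = 177*(2*0*(-1)) = 177*0 = 0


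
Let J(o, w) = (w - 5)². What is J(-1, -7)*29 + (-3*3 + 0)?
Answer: 4167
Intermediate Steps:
J(o, w) = (-5 + w)²
J(-1, -7)*29 + (-3*3 + 0) = (-5 - 7)²*29 + (-3*3 + 0) = (-12)²*29 + (-9 + 0) = 144*29 - 9 = 4176 - 9 = 4167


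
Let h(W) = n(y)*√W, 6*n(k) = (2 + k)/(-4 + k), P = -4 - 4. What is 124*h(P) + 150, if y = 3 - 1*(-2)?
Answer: 150 + 868*I*√2/3 ≈ 150.0 + 409.18*I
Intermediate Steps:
P = -8
y = 5 (y = 3 + 2 = 5)
n(k) = (2 + k)/(6*(-4 + k)) (n(k) = ((2 + k)/(-4 + k))/6 = (2 + k)/(6*(-4 + k)))
h(W) = 7*√W/6 (h(W) = ((2 + 5)/(6*(-4 + 5)))*√W = ((⅙)*7/1)*√W = ((⅙)*1*7)*√W = 7*√W/6)
124*h(P) + 150 = 124*(7*√(-8)/6) + 150 = 124*(7*(2*I*√2)/6) + 150 = 124*(7*I*√2/3) + 150 = 868*I*√2/3 + 150 = 150 + 868*I*√2/3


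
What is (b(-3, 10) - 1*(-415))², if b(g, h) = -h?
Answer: 164025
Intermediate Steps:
(b(-3, 10) - 1*(-415))² = (-1*10 - 1*(-415))² = (-10 + 415)² = 405² = 164025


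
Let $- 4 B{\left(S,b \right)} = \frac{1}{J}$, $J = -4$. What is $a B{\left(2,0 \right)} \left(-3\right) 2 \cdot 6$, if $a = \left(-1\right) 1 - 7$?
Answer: $18$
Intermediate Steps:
$B{\left(S,b \right)} = \frac{1}{16}$ ($B{\left(S,b \right)} = - \frac{1}{4 \left(-4\right)} = \left(- \frac{1}{4}\right) \left(- \frac{1}{4}\right) = \frac{1}{16}$)
$a = -8$ ($a = -1 - 7 = -8$)
$a B{\left(2,0 \right)} \left(-3\right) 2 \cdot 6 = - 8 \frac{\left(-3\right) 2 \cdot 6}{16} = - 8 \frac{\left(-6\right) 6}{16} = - 8 \cdot \frac{1}{16} \left(-36\right) = \left(-8\right) \left(- \frac{9}{4}\right) = 18$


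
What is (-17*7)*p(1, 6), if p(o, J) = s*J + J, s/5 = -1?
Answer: 2856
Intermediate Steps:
s = -5 (s = 5*(-1) = -5)
p(o, J) = -4*J (p(o, J) = -5*J + J = -4*J)
(-17*7)*p(1, 6) = (-17*7)*(-4*6) = -119*(-24) = 2856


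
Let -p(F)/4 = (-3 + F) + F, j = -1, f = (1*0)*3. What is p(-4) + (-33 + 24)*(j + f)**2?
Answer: 35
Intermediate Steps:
f = 0 (f = 0*3 = 0)
p(F) = 12 - 8*F (p(F) = -4*((-3 + F) + F) = -4*(-3 + 2*F) = 12 - 8*F)
p(-4) + (-33 + 24)*(j + f)**2 = (12 - 8*(-4)) + (-33 + 24)*(-1 + 0)**2 = (12 + 32) - 9*(-1)**2 = 44 - 9*1 = 44 - 9 = 35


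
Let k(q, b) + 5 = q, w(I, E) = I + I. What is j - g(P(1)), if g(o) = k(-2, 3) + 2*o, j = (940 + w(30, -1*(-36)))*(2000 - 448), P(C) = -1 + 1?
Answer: 1552007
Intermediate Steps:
P(C) = 0
w(I, E) = 2*I
k(q, b) = -5 + q
j = 1552000 (j = (940 + 2*30)*(2000 - 448) = (940 + 60)*1552 = 1000*1552 = 1552000)
g(o) = -7 + 2*o (g(o) = (-5 - 2) + 2*o = -7 + 2*o)
j - g(P(1)) = 1552000 - (-7 + 2*0) = 1552000 - (-7 + 0) = 1552000 - 1*(-7) = 1552000 + 7 = 1552007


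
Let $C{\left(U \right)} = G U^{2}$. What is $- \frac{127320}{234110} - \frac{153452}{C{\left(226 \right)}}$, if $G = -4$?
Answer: $\frac{247816561}{1195740236} \approx 0.20725$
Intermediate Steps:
$C{\left(U \right)} = - 4 U^{2}$
$- \frac{127320}{234110} - \frac{153452}{C{\left(226 \right)}} = - \frac{127320}{234110} - \frac{153452}{\left(-4\right) 226^{2}} = \left(-127320\right) \frac{1}{234110} - \frac{153452}{\left(-4\right) 51076} = - \frac{12732}{23411} - \frac{153452}{-204304} = - \frac{12732}{23411} - - \frac{38363}{51076} = - \frac{12732}{23411} + \frac{38363}{51076} = \frac{247816561}{1195740236}$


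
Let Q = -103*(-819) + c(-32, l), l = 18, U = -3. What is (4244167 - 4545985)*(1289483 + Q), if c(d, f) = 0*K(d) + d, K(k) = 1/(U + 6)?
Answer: -414639982944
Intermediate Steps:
K(k) = 1/3 (K(k) = 1/(-3 + 6) = 1/3)
c(d, f) = d (c(d, f) = 0*(1/3) + d = 0 + d = d)
Q = 84325 (Q = -103*(-819) - 32 = 84357 - 32 = 84325)
(4244167 - 4545985)*(1289483 + Q) = (4244167 - 4545985)*(1289483 + 84325) = -301818*1373808 = -414639982944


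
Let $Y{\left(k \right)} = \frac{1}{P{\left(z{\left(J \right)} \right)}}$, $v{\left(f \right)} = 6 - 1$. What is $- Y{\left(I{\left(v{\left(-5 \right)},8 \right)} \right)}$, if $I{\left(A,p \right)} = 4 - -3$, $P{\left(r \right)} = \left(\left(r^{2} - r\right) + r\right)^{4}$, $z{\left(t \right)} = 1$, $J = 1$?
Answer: $-1$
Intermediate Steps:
$v{\left(f \right)} = 5$ ($v{\left(f \right)} = 6 - 1 = 5$)
$P{\left(r \right)} = r^{8}$ ($P{\left(r \right)} = \left(r^{2}\right)^{4} = r^{8}$)
$I{\left(A,p \right)} = 7$ ($I{\left(A,p \right)} = 4 + 3 = 7$)
$Y{\left(k \right)} = 1$ ($Y{\left(k \right)} = \frac{1}{1^{8}} = 1^{-1} = 1$)
$- Y{\left(I{\left(v{\left(-5 \right)},8 \right)} \right)} = \left(-1\right) 1 = -1$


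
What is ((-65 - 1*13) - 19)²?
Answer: 9409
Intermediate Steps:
((-65 - 1*13) - 19)² = ((-65 - 13) - 19)² = (-78 - 19)² = (-97)² = 9409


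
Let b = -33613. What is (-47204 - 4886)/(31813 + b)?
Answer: 5209/180 ≈ 28.939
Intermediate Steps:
(-47204 - 4886)/(31813 + b) = (-47204 - 4886)/(31813 - 33613) = -52090/(-1800) = -52090*(-1/1800) = 5209/180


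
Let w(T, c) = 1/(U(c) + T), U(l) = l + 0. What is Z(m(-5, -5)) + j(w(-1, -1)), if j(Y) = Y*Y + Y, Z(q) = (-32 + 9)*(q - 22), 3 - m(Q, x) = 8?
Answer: 2483/4 ≈ 620.75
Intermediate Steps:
U(l) = l
m(Q, x) = -5 (m(Q, x) = 3 - 1*8 = 3 - 8 = -5)
Z(q) = 506 - 23*q (Z(q) = -23*(-22 + q) = 506 - 23*q)
w(T, c) = 1/(T + c) (w(T, c) = 1/(c + T) = 1/(T + c))
j(Y) = Y + Y**2 (j(Y) = Y**2 + Y = Y + Y**2)
Z(m(-5, -5)) + j(w(-1, -1)) = (506 - 23*(-5)) + (1 + 1/(-1 - 1))/(-1 - 1) = (506 + 115) + (1 + 1/(-2))/(-2) = 621 - (1 - 1/2)/2 = 621 - 1/2*1/2 = 621 - 1/4 = 2483/4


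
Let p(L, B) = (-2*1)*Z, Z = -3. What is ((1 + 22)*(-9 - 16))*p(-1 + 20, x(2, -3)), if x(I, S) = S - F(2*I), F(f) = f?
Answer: -3450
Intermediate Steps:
x(I, S) = S - 2*I
p(L, B) = 6 (p(L, B) = -2*1*(-3) = -2*(-3) = 6)
((1 + 22)*(-9 - 16))*p(-1 + 20, x(2, -3)) = ((1 + 22)*(-9 - 16))*6 = (23*(-25))*6 = -575*6 = -3450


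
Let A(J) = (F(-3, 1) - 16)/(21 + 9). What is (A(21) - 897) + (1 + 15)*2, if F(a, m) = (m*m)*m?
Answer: -1731/2 ≈ -865.50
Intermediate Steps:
F(a, m) = m³ (F(a, m) = m²*m = m³)
A(J) = -½ (A(J) = (1³ - 16)/(21 + 9) = (1 - 16)/30 = -15*1/30 = -½)
(A(21) - 897) + (1 + 15)*2 = (-½ - 897) + (1 + 15)*2 = -1795/2 + 16*2 = -1795/2 + 32 = -1731/2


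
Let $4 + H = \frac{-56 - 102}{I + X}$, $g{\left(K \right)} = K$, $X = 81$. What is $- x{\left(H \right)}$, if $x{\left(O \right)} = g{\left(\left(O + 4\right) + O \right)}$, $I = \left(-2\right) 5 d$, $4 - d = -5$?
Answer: $- \frac{280}{9} \approx -31.111$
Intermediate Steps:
$d = 9$ ($d = 4 - -5 = 4 + 5 = 9$)
$I = -90$ ($I = \left(-2\right) 5 \cdot 9 = \left(-10\right) 9 = -90$)
$H = \frac{122}{9}$ ($H = -4 + \frac{-56 - 102}{-90 + 81} = -4 - \frac{158}{-9} = -4 - - \frac{158}{9} = -4 + \frac{158}{9} = \frac{122}{9} \approx 13.556$)
$x{\left(O \right)} = 4 + 2 O$ ($x{\left(O \right)} = \left(O + 4\right) + O = \left(4 + O\right) + O = 4 + 2 O$)
$- x{\left(H \right)} = - (4 + 2 \cdot \frac{122}{9}) = - (4 + \frac{244}{9}) = \left(-1\right) \frac{280}{9} = - \frac{280}{9}$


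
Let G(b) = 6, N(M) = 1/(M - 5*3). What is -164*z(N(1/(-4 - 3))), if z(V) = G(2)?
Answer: -984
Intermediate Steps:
N(M) = 1/(-15 + M) (N(M) = 1/(M - 15) = 1/(-15 + M))
z(V) = 6
-164*z(N(1/(-4 - 3))) = -164*6 = -984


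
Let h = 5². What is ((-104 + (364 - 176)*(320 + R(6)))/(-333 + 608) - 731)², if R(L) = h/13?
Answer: 3341207442609/12780625 ≈ 2.6143e+5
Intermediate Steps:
h = 25
R(L) = 25/13
((-104 + (364 - 176)*(320 + R(6)))/(-333 + 608) - 731)² = ((-104 + (364 - 176)*(320 + 25/13))/(-333 + 608) - 731)² = ((-104 + 188*(4185/13))/275 - 731)² = ((-104 + 786780/13)*(1/275) - 731)² = ((785428/13)*(1/275) - 731)² = (785428/3575 - 731)² = (-1827897/3575)² = 3341207442609/12780625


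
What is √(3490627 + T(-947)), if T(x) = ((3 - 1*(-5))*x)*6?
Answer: √3445171 ≈ 1856.1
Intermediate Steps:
T(x) = 48*x (T(x) = ((3 + 5)*x)*6 = (8*x)*6 = 48*x)
√(3490627 + T(-947)) = √(3490627 + 48*(-947)) = √(3490627 - 45456) = √3445171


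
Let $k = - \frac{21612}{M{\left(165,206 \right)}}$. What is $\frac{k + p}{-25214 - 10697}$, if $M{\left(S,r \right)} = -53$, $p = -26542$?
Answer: $\frac{1385114}{1903283} \approx 0.72775$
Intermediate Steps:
$k = \frac{21612}{53}$ ($k = - \frac{21612}{-53} = \left(-21612\right) \left(- \frac{1}{53}\right) = \frac{21612}{53} \approx 407.77$)
$\frac{k + p}{-25214 - 10697} = \frac{\frac{21612}{53} - 26542}{-25214 - 10697} = - \frac{1385114}{53 \left(-35911\right)} = \left(- \frac{1385114}{53}\right) \left(- \frac{1}{35911}\right) = \frac{1385114}{1903283}$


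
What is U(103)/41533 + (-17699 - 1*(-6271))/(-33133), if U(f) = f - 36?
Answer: 476859035/1376112889 ≈ 0.34653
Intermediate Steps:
U(f) = -36 + f
U(103)/41533 + (-17699 - 1*(-6271))/(-33133) = (-36 + 103)/41533 + (-17699 - 1*(-6271))/(-33133) = 67*(1/41533) + (-17699 + 6271)*(-1/33133) = 67/41533 - 11428*(-1/33133) = 67/41533 + 11428/33133 = 476859035/1376112889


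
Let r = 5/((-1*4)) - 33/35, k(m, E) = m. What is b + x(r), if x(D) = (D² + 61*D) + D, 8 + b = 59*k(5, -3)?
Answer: 3054689/19600 ≈ 155.85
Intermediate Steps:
b = 287 (b = -8 + 59*5 = -8 + 295 = 287)
r = -307/140 (r = 5/(-4) - 33*1/35 = 5*(-¼) - 33/35 = -5/4 - 33/35 = -307/140 ≈ -2.1929)
x(D) = D² + 62*D
b + x(r) = 287 - 307*(62 - 307/140)/140 = 287 - 307/140*8373/140 = 287 - 2570511/19600 = 3054689/19600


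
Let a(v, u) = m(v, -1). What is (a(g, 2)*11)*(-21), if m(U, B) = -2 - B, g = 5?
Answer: 231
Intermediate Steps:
a(v, u) = -1 (a(v, u) = -2 - 1*(-1) = -2 + 1 = -1)
(a(g, 2)*11)*(-21) = -1*11*(-21) = -11*(-21) = 231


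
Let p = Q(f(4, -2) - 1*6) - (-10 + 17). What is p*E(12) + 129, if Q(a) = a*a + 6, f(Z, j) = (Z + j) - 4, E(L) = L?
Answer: 885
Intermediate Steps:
f(Z, j) = -4 + Z + j
Q(a) = 6 + a**2 (Q(a) = a**2 + 6 = 6 + a**2)
p = 63 (p = (6 + ((-4 + 4 - 2) - 1*6)**2) - (-10 + 17) = (6 + (-2 - 6)**2) - 1*7 = (6 + (-8)**2) - 7 = (6 + 64) - 7 = 70 - 7 = 63)
p*E(12) + 129 = 63*12 + 129 = 756 + 129 = 885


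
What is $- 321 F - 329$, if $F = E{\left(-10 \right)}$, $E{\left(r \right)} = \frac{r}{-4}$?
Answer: $- \frac{2263}{2} \approx -1131.5$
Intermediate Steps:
$E{\left(r \right)} = - \frac{r}{4}$ ($E{\left(r \right)} = r \left(- \frac{1}{4}\right) = - \frac{r}{4}$)
$F = \frac{5}{2}$ ($F = \left(- \frac{1}{4}\right) \left(-10\right) = \frac{5}{2} \approx 2.5$)
$- 321 F - 329 = \left(-321\right) \frac{5}{2} - 329 = - \frac{1605}{2} - 329 = - \frac{2263}{2}$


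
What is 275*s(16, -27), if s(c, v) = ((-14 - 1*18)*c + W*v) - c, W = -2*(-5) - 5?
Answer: -182325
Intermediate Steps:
W = 5 (W = 10 - 5 = 5)
s(c, v) = -33*c + 5*v (s(c, v) = ((-14 - 1*18)*c + 5*v) - c = ((-14 - 18)*c + 5*v) - c = (-32*c + 5*v) - c = -33*c + 5*v)
275*s(16, -27) = 275*(-33*16 + 5*(-27)) = 275*(-528 - 135) = 275*(-663) = -182325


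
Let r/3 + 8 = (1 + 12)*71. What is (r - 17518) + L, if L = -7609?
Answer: -22382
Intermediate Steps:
r = 2745 (r = -24 + 3*((1 + 12)*71) = -24 + 3*(13*71) = -24 + 3*923 = -24 + 2769 = 2745)
(r - 17518) + L = (2745 - 17518) - 7609 = -14773 - 7609 = -22382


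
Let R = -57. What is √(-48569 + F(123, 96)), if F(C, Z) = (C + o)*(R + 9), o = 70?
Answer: I*√57833 ≈ 240.48*I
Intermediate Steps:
F(C, Z) = -3360 - 48*C (F(C, Z) = (C + 70)*(-57 + 9) = (70 + C)*(-48) = -3360 - 48*C)
√(-48569 + F(123, 96)) = √(-48569 + (-3360 - 48*123)) = √(-48569 + (-3360 - 5904)) = √(-48569 - 9264) = √(-57833) = I*√57833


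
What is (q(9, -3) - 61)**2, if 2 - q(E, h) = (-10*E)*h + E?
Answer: 114244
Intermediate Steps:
q(E, h) = 2 - E + 10*E*h (q(E, h) = 2 - ((-10*E)*h + E) = 2 - (-10*E*h + E) = 2 - (E - 10*E*h) = 2 + (-E + 10*E*h) = 2 - E + 10*E*h)
(q(9, -3) - 61)**2 = ((2 - 1*9 + 10*9*(-3)) - 61)**2 = ((2 - 9 - 270) - 61)**2 = (-277 - 61)**2 = (-338)**2 = 114244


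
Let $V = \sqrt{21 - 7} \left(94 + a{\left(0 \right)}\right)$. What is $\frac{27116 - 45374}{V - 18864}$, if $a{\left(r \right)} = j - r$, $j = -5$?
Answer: $\frac{172209456}{177869801} + \frac{812481 \sqrt{14}}{177869801} \approx 0.98527$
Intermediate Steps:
$a{\left(r \right)} = -5 - r$
$V = 89 \sqrt{14}$ ($V = \sqrt{21 - 7} \left(94 - 5\right) = \sqrt{14} \left(94 + \left(-5 + 0\right)\right) = \sqrt{14} \left(94 - 5\right) = \sqrt{14} \cdot 89 = 89 \sqrt{14} \approx 333.01$)
$\frac{27116 - 45374}{V - 18864} = \frac{27116 - 45374}{89 \sqrt{14} - 18864} = - \frac{18258}{-18864 + 89 \sqrt{14}}$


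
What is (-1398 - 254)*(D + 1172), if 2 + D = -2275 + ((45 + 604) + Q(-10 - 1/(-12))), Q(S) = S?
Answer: 2309083/3 ≈ 7.6969e+5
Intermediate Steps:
D = -19655/12 (D = -2 + (-2275 + ((45 + 604) + (-10 - 1/(-12)))) = -2 + (-2275 + (649 + (-10 - 1*(-1/12)))) = -2 + (-2275 + (649 + (-10 + 1/12))) = -2 + (-2275 + (649 - 119/12)) = -2 + (-2275 + 7669/12) = -2 - 19631/12 = -19655/12 ≈ -1637.9)
(-1398 - 254)*(D + 1172) = (-1398 - 254)*(-19655/12 + 1172) = -1652*(-5591/12) = 2309083/3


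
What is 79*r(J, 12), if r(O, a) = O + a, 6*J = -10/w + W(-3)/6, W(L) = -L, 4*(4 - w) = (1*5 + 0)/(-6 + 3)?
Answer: 588155/636 ≈ 924.77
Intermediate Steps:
w = 53/12 (w = 4 - (1*5 + 0)/(4*(-6 + 3)) = 4 - (5 + 0)/(4*(-3)) = 4 - 5*(-1)/(4*3) = 4 - ¼*(-5/3) = 4 + 5/12 = 53/12 ≈ 4.4167)
J = -187/636 (J = (-10/53/12 - 1*(-3)/6)/6 = (-10*12/53 + 3*(⅙))/6 = (-120/53 + ½)/6 = (⅙)*(-187/106) = -187/636 ≈ -0.29402)
79*r(J, 12) = 79*(-187/636 + 12) = 79*(7445/636) = 588155/636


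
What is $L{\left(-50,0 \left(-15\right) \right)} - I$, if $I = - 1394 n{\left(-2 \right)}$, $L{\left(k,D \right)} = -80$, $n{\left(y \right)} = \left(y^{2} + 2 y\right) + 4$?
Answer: $5496$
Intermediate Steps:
$n{\left(y \right)} = 4 + y^{2} + 2 y$
$I = -5576$ ($I = - 1394 \left(4 + \left(-2\right)^{2} + 2 \left(-2\right)\right) = - 1394 \left(4 + 4 - 4\right) = \left(-1394\right) 4 = -5576$)
$L{\left(-50,0 \left(-15\right) \right)} - I = -80 - -5576 = -80 + 5576 = 5496$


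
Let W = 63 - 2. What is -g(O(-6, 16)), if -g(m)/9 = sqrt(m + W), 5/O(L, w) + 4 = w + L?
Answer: 3*sqrt(2226)/2 ≈ 70.771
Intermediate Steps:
W = 61
O(L, w) = 5/(-4 + L + w) (O(L, w) = 5/(-4 + (w + L)) = 5/(-4 + (L + w)) = 5/(-4 + L + w))
g(m) = -9*sqrt(61 + m) (g(m) = -9*sqrt(m + 61) = -9*sqrt(61 + m))
-g(O(-6, 16)) = -(-9)*sqrt(61 + 5/(-4 - 6 + 16)) = -(-9)*sqrt(61 + 5/6) = -(-9)*sqrt(371/6) = -(-9)*sqrt(2226)/6 = -(-3)*sqrt(2226)/2 = 3*sqrt(2226)/2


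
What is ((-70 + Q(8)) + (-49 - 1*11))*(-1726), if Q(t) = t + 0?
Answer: 210572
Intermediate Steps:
Q(t) = t
((-70 + Q(8)) + (-49 - 1*11))*(-1726) = ((-70 + 8) + (-49 - 1*11))*(-1726) = (-62 + (-49 - 11))*(-1726) = (-62 - 60)*(-1726) = -122*(-1726) = 210572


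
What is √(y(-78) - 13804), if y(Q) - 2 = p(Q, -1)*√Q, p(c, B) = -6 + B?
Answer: √(-13802 - 7*I*√78) ≈ 0.2631 - 117.48*I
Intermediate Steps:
y(Q) = 2 - 7*√Q (y(Q) = 2 + (-6 - 1)*√Q = 2 - 7*√Q)
√(y(-78) - 13804) = √((2 - 7*I*√78) - 13804) = √(-13802 - 7*I*√78)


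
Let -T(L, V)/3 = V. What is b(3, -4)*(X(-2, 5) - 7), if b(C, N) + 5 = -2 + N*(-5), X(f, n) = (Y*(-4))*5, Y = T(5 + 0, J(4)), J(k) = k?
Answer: 3029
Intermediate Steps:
T(L, V) = -3*V
Y = -12 (Y = -3*4 = -12)
X(f, n) = 240 (X(f, n) = -12*(-4)*5 = 48*5 = 240)
b(C, N) = -7 - 5*N (b(C, N) = -5 + (-2 + N*(-5)) = -5 + (-2 - 5*N) = -7 - 5*N)
b(3, -4)*(X(-2, 5) - 7) = (-7 - 5*(-4))*(240 - 7) = (-7 + 20)*233 = 13*233 = 3029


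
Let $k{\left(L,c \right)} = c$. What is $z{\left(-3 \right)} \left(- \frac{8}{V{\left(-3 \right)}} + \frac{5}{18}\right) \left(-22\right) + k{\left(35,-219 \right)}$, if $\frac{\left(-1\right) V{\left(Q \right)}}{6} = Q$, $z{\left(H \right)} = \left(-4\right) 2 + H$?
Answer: $- \frac{778}{3} \approx -259.33$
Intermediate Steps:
$z{\left(H \right)} = -8 + H$
$V{\left(Q \right)} = - 6 Q$
$z{\left(-3 \right)} \left(- \frac{8}{V{\left(-3 \right)}} + \frac{5}{18}\right) \left(-22\right) + k{\left(35,-219 \right)} = \left(-8 - 3\right) \left(- \frac{8}{\left(-6\right) \left(-3\right)} + \frac{5}{18}\right) \left(-22\right) - 219 = - 11 \left(- \frac{8}{18} + 5 \cdot \frac{1}{18}\right) \left(-22\right) - 219 = - 11 \left(\left(-8\right) \frac{1}{18} + \frac{5}{18}\right) \left(-22\right) - 219 = - 11 \left(- \frac{4}{9} + \frac{5}{18}\right) \left(-22\right) - 219 = \left(-11\right) \left(- \frac{1}{6}\right) \left(-22\right) - 219 = \frac{11}{6} \left(-22\right) - 219 = - \frac{121}{3} - 219 = - \frac{778}{3}$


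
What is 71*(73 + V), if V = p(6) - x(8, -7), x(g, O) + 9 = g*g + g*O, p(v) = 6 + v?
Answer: 6106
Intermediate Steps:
x(g, O) = -9 + g**2 + O*g (x(g, O) = -9 + (g*g + g*O) = -9 + (g**2 + O*g) = -9 + g**2 + O*g)
V = 13 (V = (6 + 6) - (-9 + 8**2 - 7*8) = 12 - (-9 + 64 - 56) = 12 - 1*(-1) = 12 + 1 = 13)
71*(73 + V) = 71*(73 + 13) = 71*86 = 6106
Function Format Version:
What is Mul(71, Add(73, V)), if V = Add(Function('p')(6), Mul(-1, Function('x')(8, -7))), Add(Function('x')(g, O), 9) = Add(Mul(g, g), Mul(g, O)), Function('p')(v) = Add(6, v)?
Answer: 6106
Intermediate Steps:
Function('x')(g, O) = Add(-9, Pow(g, 2), Mul(O, g)) (Function('x')(g, O) = Add(-9, Add(Mul(g, g), Mul(g, O))) = Add(-9, Add(Pow(g, 2), Mul(O, g))) = Add(-9, Pow(g, 2), Mul(O, g)))
V = 13 (V = Add(Add(6, 6), Mul(-1, Add(-9, Pow(8, 2), Mul(-7, 8)))) = Add(12, Mul(-1, Add(-9, 64, -56))) = Add(12, Mul(-1, -1)) = Add(12, 1) = 13)
Mul(71, Add(73, V)) = Mul(71, Add(73, 13)) = Mul(71, 86) = 6106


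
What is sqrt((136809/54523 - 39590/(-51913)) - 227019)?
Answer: I*sqrt(1818727731950545315395706)/2830452499 ≈ 476.46*I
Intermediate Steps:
sqrt((136809/54523 - 39590/(-51913)) - 227019) = sqrt((136809*(1/54523) - 39590*(-1/51913)) - 227019) = sqrt((136809/54523 + 39590/51913) - 227019) = sqrt(9260731187/2830452499 - 227019) = sqrt(-642557235139294/2830452499) = I*sqrt(1818727731950545315395706)/2830452499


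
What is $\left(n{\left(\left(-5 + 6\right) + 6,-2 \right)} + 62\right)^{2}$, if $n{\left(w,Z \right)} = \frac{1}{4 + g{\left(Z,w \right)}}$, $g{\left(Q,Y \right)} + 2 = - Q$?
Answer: $\frac{62001}{16} \approx 3875.1$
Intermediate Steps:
$g{\left(Q,Y \right)} = -2 - Q$
$n{\left(w,Z \right)} = \frac{1}{2 - Z}$ ($n{\left(w,Z \right)} = \frac{1}{4 - \left(2 + Z\right)} = \frac{1}{2 - Z}$)
$\left(n{\left(\left(-5 + 6\right) + 6,-2 \right)} + 62\right)^{2} = \left(- \frac{1}{-2 - 2} + 62\right)^{2} = \left(- \frac{1}{-4} + 62\right)^{2} = \left(\left(-1\right) \left(- \frac{1}{4}\right) + 62\right)^{2} = \left(\frac{1}{4} + 62\right)^{2} = \left(\frac{249}{4}\right)^{2} = \frac{62001}{16}$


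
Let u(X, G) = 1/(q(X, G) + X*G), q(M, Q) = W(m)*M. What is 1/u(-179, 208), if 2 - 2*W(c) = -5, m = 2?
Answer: -75717/2 ≈ -37859.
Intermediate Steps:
W(c) = 7/2 (W(c) = 1 - 1/2*(-5) = 1 + 5/2 = 7/2)
q(M, Q) = 7*M/2
u(X, G) = 1/(7*X/2 + G*X) (u(X, G) = 1/(7*X/2 + X*G) = 1/(7*X/2 + G*X))
1/u(-179, 208) = 1/(2/(-179*(7 + 2*208))) = 1/(2*(-1/179)/(7 + 416)) = 1/(2*(-1/179)/423) = 1/(2*(-1/179)*(1/423)) = 1/(-2/75717) = -75717/2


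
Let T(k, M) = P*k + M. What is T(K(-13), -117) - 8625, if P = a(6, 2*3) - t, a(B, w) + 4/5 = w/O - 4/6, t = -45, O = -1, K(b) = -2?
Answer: -132256/15 ≈ -8817.1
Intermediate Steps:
a(B, w) = -22/15 - w (a(B, w) = -4/5 + (w/(-1) - 4/6) = -4/5 + (w*(-1) - 4*1/6) = -4/5 + (-w - 2/3) = -4/5 + (-2/3 - w) = -22/15 - w)
P = 563/15 (P = (-22/15 - 2*3) - 1*(-45) = (-22/15 - 1*6) + 45 = (-22/15 - 6) + 45 = -112/15 + 45 = 563/15 ≈ 37.533)
T(k, M) = M + 563*k/15 (T(k, M) = 563*k/15 + M = M + 563*k/15)
T(K(-13), -117) - 8625 = (-117 + (563/15)*(-2)) - 8625 = (-117 - 1126/15) - 8625 = -2881/15 - 8625 = -132256/15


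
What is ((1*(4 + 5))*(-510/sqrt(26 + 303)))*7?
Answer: -4590*sqrt(329)/47 ≈ -1771.4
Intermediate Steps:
((1*(4 + 5))*(-510/sqrt(26 + 303)))*7 = ((1*9)*(-510*sqrt(329)/329))*7 = (9*(-510*sqrt(329)/329))*7 = -4590*sqrt(329)/329*7 = -4590*sqrt(329)/47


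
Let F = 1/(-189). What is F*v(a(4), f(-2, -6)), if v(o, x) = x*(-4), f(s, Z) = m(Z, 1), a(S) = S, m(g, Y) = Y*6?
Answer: 8/63 ≈ 0.12698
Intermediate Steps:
m(g, Y) = 6*Y
f(s, Z) = 6 (f(s, Z) = 6*1 = 6)
F = -1/189 ≈ -0.0052910
v(o, x) = -4*x
F*v(a(4), f(-2, -6)) = -(-4)*6/189 = -1/189*(-24) = 8/63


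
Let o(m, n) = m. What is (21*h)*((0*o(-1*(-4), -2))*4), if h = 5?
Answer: 0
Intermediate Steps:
(21*h)*((0*o(-1*(-4), -2))*4) = (21*5)*((0*(-1*(-4)))*4) = 105*((0*4)*4) = 105*(0*4) = 105*0 = 0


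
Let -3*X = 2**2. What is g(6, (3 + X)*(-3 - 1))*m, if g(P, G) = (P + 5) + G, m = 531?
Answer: 2301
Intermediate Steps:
X = -4/3 (X = -1/3*2**2 = -1/3*4 = -4/3 ≈ -1.3333)
g(P, G) = 5 + G + P (g(P, G) = (5 + P) + G = 5 + G + P)
g(6, (3 + X)*(-3 - 1))*m = (5 + (3 - 4/3)*(-3 - 1) + 6)*531 = (5 + (5/3)*(-4) + 6)*531 = (5 - 20/3 + 6)*531 = (13/3)*531 = 2301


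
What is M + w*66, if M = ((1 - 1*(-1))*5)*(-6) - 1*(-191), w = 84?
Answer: 5675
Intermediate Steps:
M = 131 (M = ((1 + 1)*5)*(-6) + 191 = (2*5)*(-6) + 191 = 10*(-6) + 191 = -60 + 191 = 131)
M + w*66 = 131 + 84*66 = 131 + 5544 = 5675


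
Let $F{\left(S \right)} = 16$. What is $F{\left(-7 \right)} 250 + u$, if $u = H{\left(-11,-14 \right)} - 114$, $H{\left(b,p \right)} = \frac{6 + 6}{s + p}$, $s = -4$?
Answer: $\frac{11656}{3} \approx 3885.3$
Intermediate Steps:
$H{\left(b,p \right)} = \frac{12}{-4 + p}$ ($H{\left(b,p \right)} = \frac{6 + 6}{-4 + p} = \frac{12}{-4 + p}$)
$u = - \frac{344}{3}$ ($u = \frac{12}{-4 - 14} - 114 = \frac{12}{-18} - 114 = 12 \left(- \frac{1}{18}\right) - 114 = - \frac{2}{3} - 114 = - \frac{344}{3} \approx -114.67$)
$F{\left(-7 \right)} 250 + u = 16 \cdot 250 - \frac{344}{3} = 4000 - \frac{344}{3} = \frac{11656}{3}$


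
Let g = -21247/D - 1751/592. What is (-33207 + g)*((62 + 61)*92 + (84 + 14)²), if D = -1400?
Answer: -1798586198481/2590 ≈ -6.9443e+8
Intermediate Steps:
g = 1265853/103600 (g = -21247/(-1400) - 1751/592 = -21247*(-1/1400) - 1751*1/592 = 21247/1400 - 1751/592 = 1265853/103600 ≈ 12.219)
(-33207 + g)*((62 + 61)*92 + (84 + 14)²) = (-33207 + 1265853/103600)*((62 + 61)*92 + (84 + 14)²) = -3438979347*(123*92 + 98²)/103600 = -3438979347*(11316 + 9604)/103600 = -3438979347/103600*20920 = -1798586198481/2590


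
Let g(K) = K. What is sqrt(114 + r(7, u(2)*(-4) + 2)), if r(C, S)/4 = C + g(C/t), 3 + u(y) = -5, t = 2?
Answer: 2*sqrt(39) ≈ 12.490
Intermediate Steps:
u(y) = -8 (u(y) = -3 - 5 = -8)
r(C, S) = 6*C (r(C, S) = 4*(C + C/2) = 4*(3*C/2) = 6*C)
sqrt(114 + r(7, u(2)*(-4) + 2)) = sqrt(114 + 6*7) = sqrt(114 + 42) = sqrt(156) = 2*sqrt(39)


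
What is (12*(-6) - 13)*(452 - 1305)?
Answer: 72505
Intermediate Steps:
(12*(-6) - 13)*(452 - 1305) = (-72 - 13)*(-853) = -85*(-853) = 72505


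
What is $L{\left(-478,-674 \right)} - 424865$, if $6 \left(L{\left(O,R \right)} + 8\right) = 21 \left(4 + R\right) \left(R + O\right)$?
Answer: $2276567$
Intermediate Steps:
$L{\left(O,R \right)} = -8 + \frac{7 \left(4 + R\right) \left(O + R\right)}{2}$ ($L{\left(O,R \right)} = -8 + \frac{21 \left(4 + R\right) \left(R + O\right)}{6} = -8 + \frac{21 \left(4 + R\right) \left(O + R\right)}{6} = -8 + \frac{7 \left(4 + R\right) \left(O + R\right)}{2}$)
$L{\left(-478,-674 \right)} - 424865 = \left(-8 + 14 \left(-478\right) + 14 \left(-674\right) + \frac{7 \left(-674\right)^{2}}{2} + \frac{7}{2} \left(-478\right) \left(-674\right)\right) - 424865 = \left(-8 - 6692 - 9436 + \frac{7}{2} \cdot 454276 + 1127602\right) - 424865 = \left(-8 - 6692 - 9436 + 1589966 + 1127602\right) - 424865 = 2701432 - 424865 = 2276567$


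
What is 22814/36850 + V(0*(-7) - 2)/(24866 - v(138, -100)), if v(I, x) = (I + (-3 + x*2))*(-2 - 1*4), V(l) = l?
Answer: 12689131/20498650 ≈ 0.61902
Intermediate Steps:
v(I, x) = 18 - 12*x - 6*I (v(I, x) = (I + (-3 + 2*x))*(-2 - 4) = (-3 + I + 2*x)*(-6) = 18 - 12*x - 6*I)
22814/36850 + V(0*(-7) - 2)/(24866 - v(138, -100)) = 22814/36850 + (0*(-7) - 2)/(24866 - (18 - 12*(-100) - 6*138)) = 22814*(1/36850) + (0 - 2)/(24866 - (18 + 1200 - 828)) = 1037/1675 - 2/(24866 - 1*390) = 1037/1675 - 2/(24866 - 390) = 1037/1675 - 2/24476 = 1037/1675 - 2*1/24476 = 1037/1675 - 1/12238 = 12689131/20498650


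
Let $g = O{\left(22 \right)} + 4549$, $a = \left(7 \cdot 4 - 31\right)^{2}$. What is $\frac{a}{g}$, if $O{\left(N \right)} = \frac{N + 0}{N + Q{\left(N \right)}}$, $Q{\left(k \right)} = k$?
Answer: $\frac{2}{1011} \approx 0.0019782$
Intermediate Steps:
$O{\left(N \right)} = \frac{1}{2}$ ($O{\left(N \right)} = \frac{N + 0}{N + N} = \frac{N}{2 N} = N \frac{1}{2 N} = \frac{1}{2}$)
$a = 9$ ($a = \left(28 - 31\right)^{2} = \left(-3\right)^{2} = 9$)
$g = \frac{9099}{2}$ ($g = \frac{1}{2} + 4549 = \frac{9099}{2} \approx 4549.5$)
$\frac{a}{g} = \frac{9}{\frac{9099}{2}} = 9 \cdot \frac{2}{9099} = \frac{2}{1011}$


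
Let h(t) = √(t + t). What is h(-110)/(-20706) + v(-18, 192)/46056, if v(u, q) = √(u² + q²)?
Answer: √1033/7676 - I*√55/10353 ≈ 0.0041871 - 0.00071633*I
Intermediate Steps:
h(t) = √2*√t (h(t) = √(2*t) = √2*√t)
v(u, q) = √(q² + u²)
h(-110)/(-20706) + v(-18, 192)/46056 = (√2*√(-110))/(-20706) + √(192² + (-18)²)/46056 = (√2*(I*√110))*(-1/20706) + √(36864 + 324)*(1/46056) = (2*I*√55)*(-1/20706) + √37188*(1/46056) = -I*√55/10353 + (6*√1033)*(1/46056) = -I*√55/10353 + √1033/7676 = √1033/7676 - I*√55/10353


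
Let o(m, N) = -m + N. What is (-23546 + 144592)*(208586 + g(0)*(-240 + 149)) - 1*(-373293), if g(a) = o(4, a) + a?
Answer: 25292934993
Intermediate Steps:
o(m, N) = N - m
g(a) = -4 + 2*a (g(a) = (a - 1*4) + a = (a - 4) + a = (-4 + a) + a = -4 + 2*a)
(-23546 + 144592)*(208586 + g(0)*(-240 + 149)) - 1*(-373293) = (-23546 + 144592)*(208586 + (-4 + 2*0)*(-240 + 149)) - 1*(-373293) = 121046*(208586 + (-4 + 0)*(-91)) + 373293 = 121046*(208586 - 4*(-91)) + 373293 = 121046*(208586 + 364) + 373293 = 121046*208950 + 373293 = 25292561700 + 373293 = 25292934993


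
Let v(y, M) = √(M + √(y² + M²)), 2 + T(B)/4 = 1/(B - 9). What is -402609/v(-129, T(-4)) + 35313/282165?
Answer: 11771/94055 - 134203*√39/√(-36 + √313777) ≈ -36607.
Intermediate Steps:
T(B) = -8 + 4/(-9 + B) (T(B) = -8 + 4/(B - 9) = -8 + 4/(-9 + B))
v(y, M) = √(M + √(M² + y²))
-402609/v(-129, T(-4)) + 35313/282165 = -402609/√(4*(19 - 2*(-4))/(-9 - 4) + √((4*(19 - 2*(-4))/(-9 - 4))² + (-129)²)) + 35313/282165 = -402609/√(4*(19 + 8)/(-13) + √((4*(19 + 8)/(-13))² + 16641)) + 35313*(1/282165) = -402609/√(4*(-1/13)*27 + √((4*(-1/13)*27)² + 16641)) + 11771/94055 = -402609/√(-108/13 + √((-108/13)² + 16641)) + 11771/94055 = -402609/√(-108/13 + √(11664/169 + 16641)) + 11771/94055 = -402609/√(-108/13 + √(2823993/169)) + 11771/94055 = -402609/√(-108/13 + 3*√313777/13) + 11771/94055 = 11771/94055 - 402609/√(-108/13 + 3*√313777/13)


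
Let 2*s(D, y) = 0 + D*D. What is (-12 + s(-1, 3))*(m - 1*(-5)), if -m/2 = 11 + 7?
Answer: 713/2 ≈ 356.50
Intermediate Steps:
s(D, y) = D**2/2 (s(D, y) = (0 + D*D)/2 = (0 + D**2)/2 = D**2/2)
m = -36 (m = -2*(11 + 7) = -2*18 = -36)
(-12 + s(-1, 3))*(m - 1*(-5)) = (-12 + (1/2)*(-1)**2)*(-36 - 1*(-5)) = (-12 + (1/2)*1)*(-36 + 5) = (-12 + 1/2)*(-31) = -23/2*(-31) = 713/2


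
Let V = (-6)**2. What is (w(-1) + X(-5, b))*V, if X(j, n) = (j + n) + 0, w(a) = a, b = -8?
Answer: -504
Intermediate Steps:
V = 36
X(j, n) = j + n
(w(-1) + X(-5, b))*V = (-1 + (-5 - 8))*36 = (-1 - 13)*36 = -14*36 = -504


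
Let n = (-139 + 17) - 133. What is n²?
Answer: 65025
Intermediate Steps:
n = -255 (n = -122 - 133 = -255)
n² = (-255)² = 65025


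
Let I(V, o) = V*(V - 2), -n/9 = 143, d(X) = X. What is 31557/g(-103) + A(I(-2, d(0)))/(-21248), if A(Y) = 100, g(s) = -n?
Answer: 55866203/2278848 ≈ 24.515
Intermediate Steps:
n = -1287 (n = -9*143 = -1287)
I(V, o) = V*(-2 + V)
g(s) = 1287 (g(s) = -1*(-1287) = 1287)
31557/g(-103) + A(I(-2, d(0)))/(-21248) = 31557/1287 + 100/(-21248) = 31557*(1/1287) + 100*(-1/21248) = 10519/429 - 25/5312 = 55866203/2278848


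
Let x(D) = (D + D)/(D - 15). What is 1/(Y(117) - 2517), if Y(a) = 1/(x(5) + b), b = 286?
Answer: -285/717344 ≈ -0.00039730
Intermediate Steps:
x(D) = 2*D/(-15 + D) (x(D) = (2*D)/(-15 + D) = 2*D/(-15 + D))
Y(a) = 1/285 (Y(a) = 1/(2*5/(-15 + 5) + 286) = 1/(2*5/(-10) + 286) = 1/(2*5*(-⅒) + 286) = 1/(-1 + 286) = 1/285)
1/(Y(117) - 2517) = 1/(1/285 - 2517) = 1/(-717344/285) = -285/717344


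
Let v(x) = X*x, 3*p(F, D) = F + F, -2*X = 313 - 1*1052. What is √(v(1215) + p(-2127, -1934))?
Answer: √1790098/2 ≈ 668.97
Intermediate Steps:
X = 739/2 (X = -(313 - 1*1052)/2 = -(313 - 1052)/2 = -½*(-739) = 739/2 ≈ 369.50)
p(F, D) = 2*F/3 (p(F, D) = (F + F)/3 = (2*F)/3 = 2*F/3)
v(x) = 739*x/2
√(v(1215) + p(-2127, -1934)) = √((739/2)*1215 + (⅔)*(-2127)) = √(897885/2 - 1418) = √(895049/2) = √1790098/2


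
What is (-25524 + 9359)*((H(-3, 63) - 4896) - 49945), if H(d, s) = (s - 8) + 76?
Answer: 884387150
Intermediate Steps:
H(d, s) = 68 + s (H(d, s) = (-8 + s) + 76 = 68 + s)
(-25524 + 9359)*((H(-3, 63) - 4896) - 49945) = (-25524 + 9359)*(((68 + 63) - 4896) - 49945) = -16165*((131 - 4896) - 49945) = -16165*(-4765 - 49945) = -16165*(-54710) = 884387150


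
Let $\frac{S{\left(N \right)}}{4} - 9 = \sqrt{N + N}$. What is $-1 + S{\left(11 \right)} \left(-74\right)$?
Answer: $-2665 - 296 \sqrt{22} \approx -4053.4$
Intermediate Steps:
$S{\left(N \right)} = 36 + 4 \sqrt{2} \sqrt{N}$ ($S{\left(N \right)} = 36 + 4 \sqrt{N + N} = 36 + 4 \sqrt{2 N} = 36 + 4 \sqrt{2} \sqrt{N}$)
$-1 + S{\left(11 \right)} \left(-74\right) = -1 + \left(36 + 4 \sqrt{2} \sqrt{11}\right) \left(-74\right) = -1 + \left(36 + 4 \sqrt{22}\right) \left(-74\right) = -1 - \left(2664 + 296 \sqrt{22}\right) = -2665 - 296 \sqrt{22}$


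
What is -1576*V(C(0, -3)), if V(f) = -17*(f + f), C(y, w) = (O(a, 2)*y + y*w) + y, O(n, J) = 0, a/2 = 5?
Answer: 0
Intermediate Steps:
a = 10 (a = 2*5 = 10)
C(y, w) = y + w*y (C(y, w) = (0*y + y*w) + y = (0 + w*y) + y = w*y + y = y + w*y)
V(f) = -34*f
-1576*V(C(0, -3)) = -(-53584)*0*(1 - 3) = -(-53584)*0*(-2) = -(-53584)*0 = -1576*0 = 0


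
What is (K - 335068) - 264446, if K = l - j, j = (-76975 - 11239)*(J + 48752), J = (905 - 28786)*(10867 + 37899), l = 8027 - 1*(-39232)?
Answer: -119935410388371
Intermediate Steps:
l = 47259 (l = 8027 + 39232 = 47259)
J = -1359644846 (J = -27881*48766 = -1359644846)
j = 119935409836116 (j = (-76975 - 11239)*(-1359644846 + 48752) = -88214*(-1359596094) = 119935409836116)
K = -119935409788857 (K = 47259 - 1*119935409836116 = 47259 - 119935409836116 = -119935409788857)
(K - 335068) - 264446 = (-119935409788857 - 335068) - 264446 = -119935410123925 - 264446 = -119935410388371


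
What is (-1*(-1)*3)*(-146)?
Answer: -438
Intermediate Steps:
(-1*(-1)*3)*(-146) = (1*3)*(-146) = 3*(-146) = -438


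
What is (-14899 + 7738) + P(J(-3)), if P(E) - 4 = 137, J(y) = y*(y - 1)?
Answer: -7020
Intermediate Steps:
J(y) = y*(-1 + y)
P(E) = 141 (P(E) = 4 + 137 = 141)
(-14899 + 7738) + P(J(-3)) = (-14899 + 7738) + 141 = -7161 + 141 = -7020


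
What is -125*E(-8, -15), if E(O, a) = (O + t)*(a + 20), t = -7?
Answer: 9375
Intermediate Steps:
E(O, a) = (-7 + O)*(20 + a) (E(O, a) = (O - 7)*(a + 20) = (-7 + O)*(20 + a))
-125*E(-8, -15) = -125*(-140 - 7*(-15) + 20*(-8) - 8*(-15)) = -125*(-140 + 105 - 160 + 120) = -125*(-75) = 9375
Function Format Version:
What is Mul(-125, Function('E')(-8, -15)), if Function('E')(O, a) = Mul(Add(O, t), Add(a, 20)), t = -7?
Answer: 9375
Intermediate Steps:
Function('E')(O, a) = Mul(Add(-7, O), Add(20, a)) (Function('E')(O, a) = Mul(Add(O, -7), Add(a, 20)) = Mul(Add(-7, O), Add(20, a)))
Mul(-125, Function('E')(-8, -15)) = Mul(-125, Add(-140, Mul(-7, -15), Mul(20, -8), Mul(-8, -15))) = Mul(-125, Add(-140, 105, -160, 120)) = Mul(-125, -75) = 9375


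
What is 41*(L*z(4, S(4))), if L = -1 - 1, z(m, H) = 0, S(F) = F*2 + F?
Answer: 0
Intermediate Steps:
S(F) = 3*F (S(F) = 2*F + F = 3*F)
L = -2
41*(L*z(4, S(4))) = 41*(-2*0) = 41*0 = 0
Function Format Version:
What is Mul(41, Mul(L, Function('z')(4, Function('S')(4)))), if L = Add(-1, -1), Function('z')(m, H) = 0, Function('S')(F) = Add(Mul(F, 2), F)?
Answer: 0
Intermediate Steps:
Function('S')(F) = Mul(3, F) (Function('S')(F) = Add(Mul(2, F), F) = Mul(3, F))
L = -2
Mul(41, Mul(L, Function('z')(4, Function('S')(4)))) = Mul(41, Mul(-2, 0)) = Mul(41, 0) = 0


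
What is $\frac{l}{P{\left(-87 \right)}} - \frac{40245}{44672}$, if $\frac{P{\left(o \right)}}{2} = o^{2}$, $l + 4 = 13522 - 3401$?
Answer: $- \frac{78641093}{338122368} \approx -0.23258$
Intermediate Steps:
$l = 10117$ ($l = -4 + \left(13522 - 3401\right) = -4 + 10121 = 10117$)
$P{\left(o \right)} = 2 o^{2}$
$\frac{l}{P{\left(-87 \right)}} - \frac{40245}{44672} = \frac{10117}{2 \left(-87\right)^{2}} - \frac{40245}{44672} = \frac{10117}{2 \cdot 7569} - \frac{40245}{44672} = \frac{10117}{15138} - \frac{40245}{44672} = - \frac{78641093}{338122368}$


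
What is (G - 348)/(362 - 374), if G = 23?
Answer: 325/12 ≈ 27.083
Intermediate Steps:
(G - 348)/(362 - 374) = (23 - 348)/(362 - 374) = -325/(-12) = -325*(-1/12) = 325/12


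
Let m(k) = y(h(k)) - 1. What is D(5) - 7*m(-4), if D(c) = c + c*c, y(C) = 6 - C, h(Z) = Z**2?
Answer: 107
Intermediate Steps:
D(c) = c + c**2
m(k) = 5 - k**2 (m(k) = (6 - k**2) - 1 = 5 - k**2)
D(5) - 7*m(-4) = 5*(1 + 5) - 7*(5 - 1*(-4)**2) = 5*6 - 7*(5 - 1*16) = 30 - 7*(5 - 16) = 30 - 7*(-11) = 30 + 77 = 107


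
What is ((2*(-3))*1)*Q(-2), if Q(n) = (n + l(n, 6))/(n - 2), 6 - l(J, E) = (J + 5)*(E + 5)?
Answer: -87/2 ≈ -43.500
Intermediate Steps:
l(J, E) = 6 - (5 + E)*(5 + J) (l(J, E) = 6 - (J + 5)*(E + 5) = 6 - (5 + J)*(5 + E) = 6 - (5 + E)*(5 + J))
Q(n) = (-49 - 10*n)/(-2 + n) (Q(n) = (n + (-19 - 5*6 - 5*n - 1*6*n))/(n - 2) = (n + (-19 - 30 - 5*n - 6*n))/(-2 + n) = (n + (-49 - 11*n))/(-2 + n) = (-49 - 10*n)/(-2 + n))
((2*(-3))*1)*Q(-2) = ((2*(-3))*1)*((-49 - 10*(-2))/(-2 - 2)) = (-6*1)*((-49 + 20)/(-4)) = -(-3)*(-29)/2 = -6*29/4 = -87/2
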